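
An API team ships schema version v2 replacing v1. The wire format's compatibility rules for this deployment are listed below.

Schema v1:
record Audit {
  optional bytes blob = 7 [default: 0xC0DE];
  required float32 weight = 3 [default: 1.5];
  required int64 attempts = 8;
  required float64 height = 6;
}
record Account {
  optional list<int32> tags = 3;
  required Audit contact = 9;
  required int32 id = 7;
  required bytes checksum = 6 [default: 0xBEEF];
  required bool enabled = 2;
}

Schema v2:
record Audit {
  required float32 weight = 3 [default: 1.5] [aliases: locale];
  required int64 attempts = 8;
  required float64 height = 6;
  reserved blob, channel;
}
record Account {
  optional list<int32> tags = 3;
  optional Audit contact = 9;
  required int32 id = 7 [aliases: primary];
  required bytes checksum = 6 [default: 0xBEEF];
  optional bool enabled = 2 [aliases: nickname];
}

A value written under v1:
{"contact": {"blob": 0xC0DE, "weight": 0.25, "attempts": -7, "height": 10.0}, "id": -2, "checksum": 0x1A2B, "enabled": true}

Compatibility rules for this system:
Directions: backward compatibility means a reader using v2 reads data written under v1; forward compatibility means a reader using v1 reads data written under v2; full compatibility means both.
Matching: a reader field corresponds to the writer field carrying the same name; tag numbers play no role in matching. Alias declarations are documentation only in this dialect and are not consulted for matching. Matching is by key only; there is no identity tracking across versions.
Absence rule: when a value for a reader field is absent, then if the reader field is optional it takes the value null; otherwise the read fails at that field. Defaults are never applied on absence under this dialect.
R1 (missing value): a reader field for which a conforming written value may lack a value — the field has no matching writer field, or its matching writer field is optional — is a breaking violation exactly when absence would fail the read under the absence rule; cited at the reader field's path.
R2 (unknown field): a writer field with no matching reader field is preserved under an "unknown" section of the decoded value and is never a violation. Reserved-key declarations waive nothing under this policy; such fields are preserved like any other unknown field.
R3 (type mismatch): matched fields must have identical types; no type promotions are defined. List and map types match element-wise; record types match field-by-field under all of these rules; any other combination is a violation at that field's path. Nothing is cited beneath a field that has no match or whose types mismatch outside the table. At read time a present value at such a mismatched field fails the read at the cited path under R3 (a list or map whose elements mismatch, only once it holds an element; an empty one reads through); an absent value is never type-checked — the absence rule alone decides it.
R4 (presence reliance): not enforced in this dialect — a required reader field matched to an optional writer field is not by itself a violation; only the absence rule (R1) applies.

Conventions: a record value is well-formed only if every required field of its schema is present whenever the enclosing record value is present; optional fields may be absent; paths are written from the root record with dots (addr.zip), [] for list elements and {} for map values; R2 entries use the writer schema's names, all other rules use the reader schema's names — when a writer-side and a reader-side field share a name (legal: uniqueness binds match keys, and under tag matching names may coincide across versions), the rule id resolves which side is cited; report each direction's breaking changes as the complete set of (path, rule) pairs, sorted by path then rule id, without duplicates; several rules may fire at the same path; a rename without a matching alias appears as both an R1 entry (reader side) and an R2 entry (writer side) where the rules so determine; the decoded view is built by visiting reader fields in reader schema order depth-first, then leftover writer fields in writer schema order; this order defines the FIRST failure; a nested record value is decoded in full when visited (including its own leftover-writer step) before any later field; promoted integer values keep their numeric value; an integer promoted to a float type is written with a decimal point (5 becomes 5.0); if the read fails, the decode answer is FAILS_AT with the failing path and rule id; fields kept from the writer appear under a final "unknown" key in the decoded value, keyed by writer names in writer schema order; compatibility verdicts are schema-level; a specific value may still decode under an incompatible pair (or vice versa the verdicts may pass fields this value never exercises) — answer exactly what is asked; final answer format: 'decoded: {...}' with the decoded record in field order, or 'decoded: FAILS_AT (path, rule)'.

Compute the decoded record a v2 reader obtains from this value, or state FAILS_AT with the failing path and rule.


decoded: {"tags": null, "contact": {"weight": 0.25, "attempts": -7, "height": 10.0, "unknown": {"blob": 0xC0DE}}, "id": -2, "checksum": 0x1A2B, "enabled": true}

in Account below, arrows point writer -> reader
decode (reader v2):
  tags := null (absent, optional -> null)
  contact.weight := 0.25
  contact.attempts := -7
  contact.height := 10.0
  writer contact.blob: kept under "unknown"
  id := -2
  checksum := 0x1A2B
  enabled := true
  => decoded: {"tags": null, "contact": {"weight": 0.25, "attempts": -7, "height": 10.0, "unknown": {"blob": 0xC0DE}}, "id": -2, "checksum": 0x1A2B, "enabled": true}
the other Account changes do not affect what is asked:
  field contact in record Account: required changed to optional -> shifts the Account verdicts, not this decode
  field enabled in record Account: required changed to optional -> shifts the Account verdicts, not this decode


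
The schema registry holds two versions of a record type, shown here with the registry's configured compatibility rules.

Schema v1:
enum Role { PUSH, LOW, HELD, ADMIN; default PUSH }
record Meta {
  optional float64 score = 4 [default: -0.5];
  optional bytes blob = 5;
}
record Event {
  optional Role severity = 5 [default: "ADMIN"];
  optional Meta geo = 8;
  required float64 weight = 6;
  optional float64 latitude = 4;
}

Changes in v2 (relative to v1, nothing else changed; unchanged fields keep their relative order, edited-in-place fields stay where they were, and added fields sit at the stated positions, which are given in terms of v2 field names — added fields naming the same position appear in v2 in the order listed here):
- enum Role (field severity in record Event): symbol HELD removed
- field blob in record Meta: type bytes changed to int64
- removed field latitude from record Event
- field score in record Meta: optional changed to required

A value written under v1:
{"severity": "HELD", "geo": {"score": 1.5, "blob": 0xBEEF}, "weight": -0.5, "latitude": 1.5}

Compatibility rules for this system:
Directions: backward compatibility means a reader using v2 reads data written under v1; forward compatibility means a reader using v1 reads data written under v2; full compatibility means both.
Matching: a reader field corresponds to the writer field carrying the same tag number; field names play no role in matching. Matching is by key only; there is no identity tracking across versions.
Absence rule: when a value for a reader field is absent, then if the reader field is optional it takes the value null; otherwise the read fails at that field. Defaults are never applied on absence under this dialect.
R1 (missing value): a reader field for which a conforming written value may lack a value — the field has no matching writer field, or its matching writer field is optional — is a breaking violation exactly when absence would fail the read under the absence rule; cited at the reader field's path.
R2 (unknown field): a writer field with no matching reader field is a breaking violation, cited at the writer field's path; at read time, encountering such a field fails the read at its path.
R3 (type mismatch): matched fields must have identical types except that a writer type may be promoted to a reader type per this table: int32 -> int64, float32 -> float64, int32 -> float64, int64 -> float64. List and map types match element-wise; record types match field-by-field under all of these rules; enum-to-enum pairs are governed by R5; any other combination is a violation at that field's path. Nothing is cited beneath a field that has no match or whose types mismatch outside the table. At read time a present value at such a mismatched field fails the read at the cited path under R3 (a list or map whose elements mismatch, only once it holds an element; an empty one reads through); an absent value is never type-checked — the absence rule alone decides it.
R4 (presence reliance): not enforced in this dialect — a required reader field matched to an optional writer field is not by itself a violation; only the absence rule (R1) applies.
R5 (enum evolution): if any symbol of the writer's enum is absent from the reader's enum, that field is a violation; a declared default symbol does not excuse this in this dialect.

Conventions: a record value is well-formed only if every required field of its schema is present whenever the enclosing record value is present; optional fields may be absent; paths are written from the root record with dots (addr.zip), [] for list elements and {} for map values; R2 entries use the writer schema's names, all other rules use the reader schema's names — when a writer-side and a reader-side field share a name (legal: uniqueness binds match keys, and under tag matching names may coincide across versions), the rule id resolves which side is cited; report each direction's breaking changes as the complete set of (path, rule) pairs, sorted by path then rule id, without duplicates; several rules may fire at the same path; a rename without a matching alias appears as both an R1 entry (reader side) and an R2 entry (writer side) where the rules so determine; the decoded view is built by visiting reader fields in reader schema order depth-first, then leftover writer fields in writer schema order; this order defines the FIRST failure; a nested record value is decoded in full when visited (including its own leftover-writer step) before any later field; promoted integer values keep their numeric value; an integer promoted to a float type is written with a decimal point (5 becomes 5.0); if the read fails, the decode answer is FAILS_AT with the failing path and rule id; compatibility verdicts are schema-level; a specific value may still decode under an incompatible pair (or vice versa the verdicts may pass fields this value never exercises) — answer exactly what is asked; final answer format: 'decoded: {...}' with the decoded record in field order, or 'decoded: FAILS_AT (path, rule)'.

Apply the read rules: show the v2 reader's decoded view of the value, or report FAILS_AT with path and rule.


arrows below run writer -> reader for Event
decode walk for Event under reader schema v2:
  read fails at severity under R5
  => FAILS_AT (severity, R5)
the other Event changes do not affect what is asked:
  field blob in record Meta: type bytes changed to int64 -> shifts the Event verdicts, not this decode
  removed field latitude from record Event -> shifts the Event verdicts, not this decode
  field score in record Meta: optional changed to required -> shifts the Event verdicts, not this decode

decoded: FAILS_AT (severity, R5)


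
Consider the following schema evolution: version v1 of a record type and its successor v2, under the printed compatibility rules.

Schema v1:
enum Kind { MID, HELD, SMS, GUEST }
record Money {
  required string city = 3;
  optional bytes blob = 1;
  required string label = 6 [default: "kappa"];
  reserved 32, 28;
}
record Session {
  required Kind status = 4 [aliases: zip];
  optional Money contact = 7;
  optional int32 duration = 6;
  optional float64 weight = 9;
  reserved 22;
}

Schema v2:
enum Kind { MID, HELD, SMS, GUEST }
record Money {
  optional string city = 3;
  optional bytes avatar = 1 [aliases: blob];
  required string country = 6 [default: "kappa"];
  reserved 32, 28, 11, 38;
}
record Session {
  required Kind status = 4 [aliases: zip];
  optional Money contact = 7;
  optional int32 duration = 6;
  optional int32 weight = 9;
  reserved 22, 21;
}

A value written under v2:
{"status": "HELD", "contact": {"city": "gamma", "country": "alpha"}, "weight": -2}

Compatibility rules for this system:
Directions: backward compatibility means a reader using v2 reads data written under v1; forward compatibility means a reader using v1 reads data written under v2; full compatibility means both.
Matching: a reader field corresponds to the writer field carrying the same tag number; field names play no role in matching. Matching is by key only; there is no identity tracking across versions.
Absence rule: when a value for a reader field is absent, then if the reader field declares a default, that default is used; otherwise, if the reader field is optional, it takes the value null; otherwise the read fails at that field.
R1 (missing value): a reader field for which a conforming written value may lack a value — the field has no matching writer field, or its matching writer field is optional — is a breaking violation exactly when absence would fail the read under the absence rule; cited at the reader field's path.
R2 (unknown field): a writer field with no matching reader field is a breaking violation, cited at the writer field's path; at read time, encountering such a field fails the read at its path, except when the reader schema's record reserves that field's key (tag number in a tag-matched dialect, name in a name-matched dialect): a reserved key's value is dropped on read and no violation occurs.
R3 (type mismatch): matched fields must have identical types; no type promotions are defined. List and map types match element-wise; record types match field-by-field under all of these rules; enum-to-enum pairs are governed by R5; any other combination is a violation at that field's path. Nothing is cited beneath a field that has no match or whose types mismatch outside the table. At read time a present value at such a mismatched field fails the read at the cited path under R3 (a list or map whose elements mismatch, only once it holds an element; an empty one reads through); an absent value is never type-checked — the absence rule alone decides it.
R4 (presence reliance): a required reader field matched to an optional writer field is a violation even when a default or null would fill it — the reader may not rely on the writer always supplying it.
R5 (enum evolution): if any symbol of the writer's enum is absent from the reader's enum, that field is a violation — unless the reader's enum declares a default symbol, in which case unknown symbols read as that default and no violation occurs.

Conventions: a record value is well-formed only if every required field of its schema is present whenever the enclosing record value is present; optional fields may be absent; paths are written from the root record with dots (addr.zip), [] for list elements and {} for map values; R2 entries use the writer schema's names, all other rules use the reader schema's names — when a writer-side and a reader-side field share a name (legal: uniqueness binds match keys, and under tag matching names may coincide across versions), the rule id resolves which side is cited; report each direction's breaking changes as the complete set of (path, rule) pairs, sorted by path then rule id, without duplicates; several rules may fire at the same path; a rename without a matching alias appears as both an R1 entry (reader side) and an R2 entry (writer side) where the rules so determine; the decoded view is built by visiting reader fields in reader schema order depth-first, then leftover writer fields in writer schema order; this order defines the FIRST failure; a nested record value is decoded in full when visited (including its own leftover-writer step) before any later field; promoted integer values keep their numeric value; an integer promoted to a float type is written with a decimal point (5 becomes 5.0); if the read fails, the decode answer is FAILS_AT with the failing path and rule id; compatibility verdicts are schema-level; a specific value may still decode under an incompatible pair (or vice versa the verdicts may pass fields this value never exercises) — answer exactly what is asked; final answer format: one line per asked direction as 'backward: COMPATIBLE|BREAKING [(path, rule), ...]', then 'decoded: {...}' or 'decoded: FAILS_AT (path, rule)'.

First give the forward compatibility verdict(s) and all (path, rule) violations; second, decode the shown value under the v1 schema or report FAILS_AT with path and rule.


forward: BREAKING [(contact.city, R1), (contact.city, R4), (weight, R3)]; decoded: FAILS_AT (weight, R3)

in Session below, arrows point writer -> reader
forward pass over Session, reader schema v1, writer schema v2:
  Kind -> Kind, writer required: status aligns to status
  Money -> Money, writer optional: contact aligns to contact
  int32 -> int32, writer optional: duration aligns to duration
  int32 -> float64, writer optional: weight aligns to weight
  string -> string, writer optional: contact.city aligns to contact.city
  bytes -> bytes, writer optional: contact.blob aligns to contact.avatar
  string -> string, writer required: contact.label aligns to contact.country
  violation R1 at contact.city
  violation R4 at contact.city
  violation R3 at weight
  forward on Session therefore BREAKING (3)
decoding the Session value with the v1 reader:
  status := "HELD"
  contact.city := "gamma"
  contact.blob := null (missing; optional => null)
  contact.label := "alpha" (from writer country)
  duration := null (missing; optional => null)
  read fails at weight under R3
  => FAILS_AT (weight, R3)
the rest of the Session diff is inert for this question:
  renamed field blob to avatar in record Money (alias blob declared on the renamed field) -> fires no rule on Session, leaving the asked answer as it is
  renamed field label to country in record Money -> fires no rule on Session, leaving the asked answer as it is


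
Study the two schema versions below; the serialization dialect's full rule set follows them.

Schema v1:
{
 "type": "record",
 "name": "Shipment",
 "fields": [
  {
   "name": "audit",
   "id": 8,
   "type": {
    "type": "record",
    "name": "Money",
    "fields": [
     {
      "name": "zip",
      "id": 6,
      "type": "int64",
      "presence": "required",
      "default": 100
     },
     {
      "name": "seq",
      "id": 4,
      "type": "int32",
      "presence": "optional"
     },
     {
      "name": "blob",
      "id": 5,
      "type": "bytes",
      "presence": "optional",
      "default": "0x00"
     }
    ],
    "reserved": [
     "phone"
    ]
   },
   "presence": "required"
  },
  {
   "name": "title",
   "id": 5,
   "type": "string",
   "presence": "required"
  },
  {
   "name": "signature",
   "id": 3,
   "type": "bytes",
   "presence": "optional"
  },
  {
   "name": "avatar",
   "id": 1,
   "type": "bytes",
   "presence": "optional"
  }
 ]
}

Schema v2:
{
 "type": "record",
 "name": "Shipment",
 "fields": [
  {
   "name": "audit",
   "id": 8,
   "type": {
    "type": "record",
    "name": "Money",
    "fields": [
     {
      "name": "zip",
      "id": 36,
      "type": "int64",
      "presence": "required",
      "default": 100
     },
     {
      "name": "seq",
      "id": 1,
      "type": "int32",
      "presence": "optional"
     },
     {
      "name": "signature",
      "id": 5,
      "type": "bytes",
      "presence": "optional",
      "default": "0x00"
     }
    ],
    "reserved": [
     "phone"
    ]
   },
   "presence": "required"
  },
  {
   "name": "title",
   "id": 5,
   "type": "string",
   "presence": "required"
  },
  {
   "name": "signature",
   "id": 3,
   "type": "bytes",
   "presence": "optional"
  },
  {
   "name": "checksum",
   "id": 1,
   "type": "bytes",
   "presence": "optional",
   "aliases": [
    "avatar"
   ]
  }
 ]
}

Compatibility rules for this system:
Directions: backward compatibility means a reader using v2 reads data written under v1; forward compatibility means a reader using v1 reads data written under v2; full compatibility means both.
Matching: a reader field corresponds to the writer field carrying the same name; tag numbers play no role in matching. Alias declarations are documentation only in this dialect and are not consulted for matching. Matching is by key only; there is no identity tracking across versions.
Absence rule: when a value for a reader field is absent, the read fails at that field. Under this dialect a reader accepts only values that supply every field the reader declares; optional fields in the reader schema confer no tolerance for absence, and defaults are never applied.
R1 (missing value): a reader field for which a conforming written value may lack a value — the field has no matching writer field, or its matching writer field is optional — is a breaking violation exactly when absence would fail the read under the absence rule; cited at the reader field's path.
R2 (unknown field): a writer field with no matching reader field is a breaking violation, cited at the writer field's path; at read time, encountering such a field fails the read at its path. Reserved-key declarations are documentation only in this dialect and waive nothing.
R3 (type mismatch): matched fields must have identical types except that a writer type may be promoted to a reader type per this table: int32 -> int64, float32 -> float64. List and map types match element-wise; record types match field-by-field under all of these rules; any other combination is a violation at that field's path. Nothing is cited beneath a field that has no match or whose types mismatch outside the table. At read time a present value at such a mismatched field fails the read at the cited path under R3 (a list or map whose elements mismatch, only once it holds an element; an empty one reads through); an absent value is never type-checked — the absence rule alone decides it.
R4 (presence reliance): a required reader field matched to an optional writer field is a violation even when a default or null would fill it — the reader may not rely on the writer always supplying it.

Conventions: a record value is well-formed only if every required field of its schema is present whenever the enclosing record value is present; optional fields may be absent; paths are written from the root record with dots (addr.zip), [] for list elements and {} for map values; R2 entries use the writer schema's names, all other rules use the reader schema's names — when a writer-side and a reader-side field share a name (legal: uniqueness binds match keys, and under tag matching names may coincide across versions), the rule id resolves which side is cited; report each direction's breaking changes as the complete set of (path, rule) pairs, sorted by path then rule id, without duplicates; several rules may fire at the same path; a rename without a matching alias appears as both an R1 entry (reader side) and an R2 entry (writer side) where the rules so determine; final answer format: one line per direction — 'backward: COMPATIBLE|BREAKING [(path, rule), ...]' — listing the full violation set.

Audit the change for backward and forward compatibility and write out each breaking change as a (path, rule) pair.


the writer's type comes first in each Shipment pair
backward on Shipment — v2 reading data written by v1:
  audit: paired with writer audit (Money -> Money; writer required)
  title: paired with writer title (string -> string; writer required)
  signature: paired with writer signature (bytes -> bytes; writer optional)
  checksum has no writer counterpart
  writer avatar: unknown to reader
  audit.zip: paired with writer audit.zip (int64 -> int64; writer required)
  audit.seq: paired with writer audit.seq (int32 -> int32; writer optional)
  audit.signature has no writer counterpart
  writer audit.blob: unknown to reader
  rule R2 violated at audit.blob
  rule R1 violated at audit.seq
  rule R1 violated at audit.signature
  rule R2 violated at avatar
  rule R1 violated at checksum
  rule R1 violated at signature
  backward on Shipment therefore BREAKING (6)
forward on Shipment — v1 reading data written by v2:
  audit: paired with writer audit (Money -> Money; writer required)
  title: paired with writer title (string -> string; writer required)
  signature: paired with writer signature (bytes -> bytes; writer optional)
  avatar has no writer counterpart
  writer checksum: unknown to reader
  audit.zip: paired with writer audit.zip (int64 -> int64; writer required)
  audit.seq: paired with writer audit.seq (int32 -> int32; writer optional)
  audit.blob has no writer counterpart
  writer audit.signature: unknown to reader
  rule R1 violated at audit.blob
  rule R1 violated at audit.seq
  rule R2 violated at audit.signature
  rule R1 violated at avatar
  rule R2 violated at checksum
  rule R1 violated at signature
  forward on Shipment therefore BREAKING (6)

backward: BREAKING [(audit.blob, R2), (audit.seq, R1), (audit.signature, R1), (avatar, R2), (checksum, R1), (signature, R1)]; forward: BREAKING [(audit.blob, R1), (audit.seq, R1), (audit.signature, R2), (avatar, R1), (checksum, R2), (signature, R1)]


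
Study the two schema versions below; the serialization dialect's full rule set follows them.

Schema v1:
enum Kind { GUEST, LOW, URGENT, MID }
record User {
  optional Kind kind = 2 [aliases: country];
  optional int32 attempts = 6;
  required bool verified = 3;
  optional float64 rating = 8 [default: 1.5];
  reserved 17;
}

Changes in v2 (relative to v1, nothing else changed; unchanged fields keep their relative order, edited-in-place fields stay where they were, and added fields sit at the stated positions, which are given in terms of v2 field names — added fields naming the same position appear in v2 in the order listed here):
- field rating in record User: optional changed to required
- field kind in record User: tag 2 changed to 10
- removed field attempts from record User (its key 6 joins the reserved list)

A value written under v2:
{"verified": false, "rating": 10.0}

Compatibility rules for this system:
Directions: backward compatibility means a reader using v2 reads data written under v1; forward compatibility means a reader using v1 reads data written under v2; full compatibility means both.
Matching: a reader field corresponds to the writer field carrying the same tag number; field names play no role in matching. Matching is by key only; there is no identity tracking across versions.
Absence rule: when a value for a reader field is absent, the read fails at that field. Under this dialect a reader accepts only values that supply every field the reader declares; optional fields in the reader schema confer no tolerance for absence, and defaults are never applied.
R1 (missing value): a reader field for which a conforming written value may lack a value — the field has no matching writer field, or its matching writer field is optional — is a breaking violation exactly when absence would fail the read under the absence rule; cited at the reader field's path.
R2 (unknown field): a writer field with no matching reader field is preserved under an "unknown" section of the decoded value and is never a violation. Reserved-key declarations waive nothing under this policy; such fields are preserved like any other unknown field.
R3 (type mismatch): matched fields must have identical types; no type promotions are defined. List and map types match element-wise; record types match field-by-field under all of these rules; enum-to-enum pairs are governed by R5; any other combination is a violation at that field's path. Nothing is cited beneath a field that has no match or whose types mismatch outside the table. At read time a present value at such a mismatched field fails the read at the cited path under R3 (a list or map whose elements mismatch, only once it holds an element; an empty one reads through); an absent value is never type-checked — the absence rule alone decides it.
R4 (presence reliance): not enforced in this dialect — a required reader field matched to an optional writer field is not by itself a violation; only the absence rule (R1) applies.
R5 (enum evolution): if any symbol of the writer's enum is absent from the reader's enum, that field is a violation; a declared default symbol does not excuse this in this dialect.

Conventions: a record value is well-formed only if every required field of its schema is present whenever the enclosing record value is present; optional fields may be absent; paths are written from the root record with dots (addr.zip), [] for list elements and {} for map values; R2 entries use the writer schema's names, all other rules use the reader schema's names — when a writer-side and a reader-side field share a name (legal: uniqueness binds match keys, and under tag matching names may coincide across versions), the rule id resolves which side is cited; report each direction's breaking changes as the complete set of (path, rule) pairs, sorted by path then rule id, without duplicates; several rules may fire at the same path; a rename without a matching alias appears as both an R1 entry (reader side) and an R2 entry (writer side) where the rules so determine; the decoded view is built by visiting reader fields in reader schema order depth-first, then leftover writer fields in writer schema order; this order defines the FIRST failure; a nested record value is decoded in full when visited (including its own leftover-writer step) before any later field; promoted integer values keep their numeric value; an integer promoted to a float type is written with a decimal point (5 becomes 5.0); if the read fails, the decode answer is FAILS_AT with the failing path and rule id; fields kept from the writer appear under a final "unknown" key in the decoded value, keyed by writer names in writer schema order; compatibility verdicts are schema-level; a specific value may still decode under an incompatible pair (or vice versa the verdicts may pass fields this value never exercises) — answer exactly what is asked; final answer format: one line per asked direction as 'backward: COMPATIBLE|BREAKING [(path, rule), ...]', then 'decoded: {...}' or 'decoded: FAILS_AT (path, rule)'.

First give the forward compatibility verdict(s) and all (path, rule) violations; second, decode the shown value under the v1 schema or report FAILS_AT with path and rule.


forward: BREAKING [(attempts, R1), (kind, R1)]; decoded: FAILS_AT (kind, R1)

arrows below run writer -> reader for User
checking forward for User: reader v1 against writer v2:
  kind: no writer match
  attempts: no writer match
  bool -> bool, writer required: verified aligns to verified
  float64 -> float64, writer required: rating aligns to rating
  kind (writer side), unknown to reader
  R1 fires at attempts
  R1 fires at kind
  forward on User therefore BREAKING (2)
decoding the User value with the v1 reader:
  read fails at kind under R1 (no fill)
  => FAILS_AT (kind, R1)
diffs on User not affecting the asked answer:
  removed field attempts from record User (its key 6 joins the reserved list) -> its effect on User is confined to the backward direction, not asked


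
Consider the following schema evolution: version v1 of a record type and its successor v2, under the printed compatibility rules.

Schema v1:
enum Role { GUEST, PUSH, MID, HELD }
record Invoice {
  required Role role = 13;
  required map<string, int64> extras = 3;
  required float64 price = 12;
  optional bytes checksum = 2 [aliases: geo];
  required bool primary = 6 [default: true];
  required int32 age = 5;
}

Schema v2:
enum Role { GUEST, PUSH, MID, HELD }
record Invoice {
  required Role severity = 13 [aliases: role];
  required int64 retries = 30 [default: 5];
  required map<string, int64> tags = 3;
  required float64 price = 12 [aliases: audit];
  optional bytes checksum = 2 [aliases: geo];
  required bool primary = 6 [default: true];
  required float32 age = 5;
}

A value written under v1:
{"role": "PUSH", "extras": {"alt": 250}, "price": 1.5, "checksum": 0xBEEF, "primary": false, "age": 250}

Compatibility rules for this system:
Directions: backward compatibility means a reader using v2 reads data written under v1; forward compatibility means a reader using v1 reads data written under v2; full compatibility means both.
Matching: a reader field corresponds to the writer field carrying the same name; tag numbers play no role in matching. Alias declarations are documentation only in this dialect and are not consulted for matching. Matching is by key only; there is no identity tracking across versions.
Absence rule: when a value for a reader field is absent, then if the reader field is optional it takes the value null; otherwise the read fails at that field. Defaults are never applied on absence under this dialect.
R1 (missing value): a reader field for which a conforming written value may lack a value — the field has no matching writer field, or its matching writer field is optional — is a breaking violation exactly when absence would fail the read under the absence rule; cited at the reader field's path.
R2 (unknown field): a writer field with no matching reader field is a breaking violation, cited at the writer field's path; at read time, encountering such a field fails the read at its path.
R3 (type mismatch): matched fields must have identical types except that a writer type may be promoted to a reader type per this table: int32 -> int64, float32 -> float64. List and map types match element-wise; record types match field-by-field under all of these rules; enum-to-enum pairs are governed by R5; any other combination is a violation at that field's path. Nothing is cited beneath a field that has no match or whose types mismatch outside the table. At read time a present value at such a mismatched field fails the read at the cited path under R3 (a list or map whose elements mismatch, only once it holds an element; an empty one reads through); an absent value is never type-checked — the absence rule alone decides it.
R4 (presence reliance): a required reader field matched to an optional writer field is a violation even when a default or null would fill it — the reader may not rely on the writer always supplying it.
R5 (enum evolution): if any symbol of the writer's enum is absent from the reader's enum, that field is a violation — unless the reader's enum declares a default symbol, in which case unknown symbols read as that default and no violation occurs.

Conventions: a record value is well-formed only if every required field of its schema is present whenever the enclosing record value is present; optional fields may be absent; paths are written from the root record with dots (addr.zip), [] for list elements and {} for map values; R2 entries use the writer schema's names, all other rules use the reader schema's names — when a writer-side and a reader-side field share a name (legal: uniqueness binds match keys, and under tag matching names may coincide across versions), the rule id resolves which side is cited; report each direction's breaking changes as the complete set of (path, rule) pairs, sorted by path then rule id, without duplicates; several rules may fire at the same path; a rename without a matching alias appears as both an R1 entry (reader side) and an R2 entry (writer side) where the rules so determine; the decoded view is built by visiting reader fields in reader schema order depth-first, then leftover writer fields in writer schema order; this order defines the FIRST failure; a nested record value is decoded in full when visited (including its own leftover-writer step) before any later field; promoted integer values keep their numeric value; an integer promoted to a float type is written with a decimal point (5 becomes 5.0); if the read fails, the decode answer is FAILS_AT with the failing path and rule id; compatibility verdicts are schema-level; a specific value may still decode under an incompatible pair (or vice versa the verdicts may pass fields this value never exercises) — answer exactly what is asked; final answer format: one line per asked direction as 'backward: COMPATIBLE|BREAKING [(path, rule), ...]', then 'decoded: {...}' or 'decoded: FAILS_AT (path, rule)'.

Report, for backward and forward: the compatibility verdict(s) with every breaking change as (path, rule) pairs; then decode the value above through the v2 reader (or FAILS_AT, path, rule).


backward: BREAKING [(age, R3), (extras, R2), (retries, R1), (role, R2), (severity, R1), (tags, R1)]; forward: BREAKING [(age, R3), (extras, R1), (retries, R2), (role, R1), (severity, R2), (tags, R2)]; decoded: FAILS_AT (severity, R1)

arrows below run writer -> reader for Invoice
backward pass over Invoice, reader schema v2, writer schema v1:
  severity: no writer-side match
  retries: no writer-side match
  tags: no writer-side match
  price: paired with writer price (float64 -> float64; writer required)
  checksum: paired with writer checksum (bytes -> bytes; writer optional)
  primary: paired with writer primary (bool -> bool; writer required)
  age: paired with writer age (int32 -> float32; writer required)
  writer role: unknown to reader
  writer extras: unknown to reader
  rule R3 violated at age
  rule R2 violated at extras
  rule R1 violated at retries
  rule R2 violated at role
  rule R1 violated at severity
  rule R1 violated at tags
  => backward: BREAKING (6)
forward pass over Invoice, reader schema v1, writer schema v2:
  role: no writer-side match
  extras: no writer-side match
  price: paired with writer price (float64 -> float64; writer required)
  checksum: paired with writer checksum (bytes -> bytes; writer optional)
  primary: paired with writer primary (bool -> bool; writer required)
  age: paired with writer age (float32 -> int32; writer required)
  writer severity: unknown to reader
  writer retries: unknown to reader
  writer tags: unknown to reader
  rule R3 violated at age
  rule R1 violated at extras
  rule R2 violated at retries
  rule R1 violated at role
  rule R2 violated at severity
  rule R2 violated at tags
  => forward: BREAKING (6)
migrating the Invoice value to v2:
  read fails at severity under R1 (no fill)
  => FAILS_AT (severity, R1)


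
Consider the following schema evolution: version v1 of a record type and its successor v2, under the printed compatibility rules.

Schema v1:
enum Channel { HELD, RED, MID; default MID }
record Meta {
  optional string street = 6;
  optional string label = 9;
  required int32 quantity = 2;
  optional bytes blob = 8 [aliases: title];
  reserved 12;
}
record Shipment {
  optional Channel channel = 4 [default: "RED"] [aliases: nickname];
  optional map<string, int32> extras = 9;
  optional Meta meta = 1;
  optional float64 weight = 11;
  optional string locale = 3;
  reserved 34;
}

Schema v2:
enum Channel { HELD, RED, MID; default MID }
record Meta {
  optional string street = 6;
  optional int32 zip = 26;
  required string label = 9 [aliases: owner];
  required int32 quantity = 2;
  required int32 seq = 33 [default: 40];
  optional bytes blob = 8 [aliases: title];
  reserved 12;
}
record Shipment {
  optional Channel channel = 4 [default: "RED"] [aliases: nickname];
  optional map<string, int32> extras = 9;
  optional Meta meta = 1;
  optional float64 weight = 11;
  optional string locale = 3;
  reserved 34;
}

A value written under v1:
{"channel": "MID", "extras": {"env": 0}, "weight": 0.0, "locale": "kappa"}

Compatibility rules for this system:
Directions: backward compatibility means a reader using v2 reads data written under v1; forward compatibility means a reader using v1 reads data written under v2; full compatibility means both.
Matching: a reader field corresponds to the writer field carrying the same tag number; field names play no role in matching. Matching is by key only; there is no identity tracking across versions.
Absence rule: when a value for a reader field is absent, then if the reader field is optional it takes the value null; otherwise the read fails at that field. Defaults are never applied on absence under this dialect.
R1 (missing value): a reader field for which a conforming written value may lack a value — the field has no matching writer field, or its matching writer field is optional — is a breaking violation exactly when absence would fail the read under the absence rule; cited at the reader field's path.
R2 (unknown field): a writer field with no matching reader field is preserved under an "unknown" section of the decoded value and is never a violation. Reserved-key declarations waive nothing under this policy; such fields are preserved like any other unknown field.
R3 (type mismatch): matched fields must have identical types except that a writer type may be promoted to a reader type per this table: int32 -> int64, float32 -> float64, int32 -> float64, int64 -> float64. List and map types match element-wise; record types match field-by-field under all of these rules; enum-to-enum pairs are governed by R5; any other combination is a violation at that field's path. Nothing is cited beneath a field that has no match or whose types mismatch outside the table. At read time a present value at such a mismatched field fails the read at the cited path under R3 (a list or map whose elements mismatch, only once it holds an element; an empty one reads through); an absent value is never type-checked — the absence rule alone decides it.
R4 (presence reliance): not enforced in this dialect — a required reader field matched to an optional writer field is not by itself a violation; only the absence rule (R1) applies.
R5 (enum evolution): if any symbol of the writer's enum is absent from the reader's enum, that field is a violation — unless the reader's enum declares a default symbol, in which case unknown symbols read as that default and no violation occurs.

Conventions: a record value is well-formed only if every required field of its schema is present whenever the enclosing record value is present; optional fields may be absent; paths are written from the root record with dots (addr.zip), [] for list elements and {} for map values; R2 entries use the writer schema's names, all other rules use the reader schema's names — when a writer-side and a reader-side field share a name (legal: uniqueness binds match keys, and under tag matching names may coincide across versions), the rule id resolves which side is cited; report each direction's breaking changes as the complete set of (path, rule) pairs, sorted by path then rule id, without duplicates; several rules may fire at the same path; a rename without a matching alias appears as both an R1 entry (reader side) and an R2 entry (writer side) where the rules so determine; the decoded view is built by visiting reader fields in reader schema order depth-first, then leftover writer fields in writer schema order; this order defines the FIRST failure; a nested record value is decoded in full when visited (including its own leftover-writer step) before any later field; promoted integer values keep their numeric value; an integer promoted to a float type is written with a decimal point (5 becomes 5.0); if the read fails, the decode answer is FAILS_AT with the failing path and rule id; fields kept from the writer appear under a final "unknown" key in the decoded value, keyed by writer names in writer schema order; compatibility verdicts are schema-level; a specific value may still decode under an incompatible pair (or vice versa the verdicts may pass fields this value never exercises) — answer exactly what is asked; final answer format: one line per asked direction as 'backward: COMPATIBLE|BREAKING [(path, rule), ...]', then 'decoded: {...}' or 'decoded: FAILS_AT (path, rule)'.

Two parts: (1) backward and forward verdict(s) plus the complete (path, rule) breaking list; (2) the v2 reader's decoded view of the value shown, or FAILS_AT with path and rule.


arrows below run writer -> reader for Shipment
backward for Shipment (reader v2, writer v1):
  channel <- channel (Channel -> Channel, writer optional)
  extras <- extras (map<string, int32> -> map<string, int32>, writer optional)
  meta <- meta (Meta -> Meta, writer optional)
  weight <- weight (float64 -> float64, writer optional)
  locale <- locale (string -> string, writer optional)
  meta.street <- meta.street (string -> string, writer optional)
  no writer field matches reader meta.zip
  meta.label <- meta.label (string -> string, writer optional)
  meta.quantity <- meta.quantity (int32 -> int32, writer required)
  no writer field matches reader meta.seq
  meta.blob <- meta.blob (bytes -> bytes, writer optional)
  violation R1 at meta.label
  violation R1 at meta.seq
  => backward: BREAKING (2)
forward for Shipment (reader v1, writer v2):
  channel <- channel (Channel -> Channel, writer optional)
  extras <- extras (map<string, int32> -> map<string, int32>, writer optional)
  meta <- meta (Meta -> Meta, writer optional)
  weight <- weight (float64 -> float64, writer optional)
  locale <- locale (string -> string, writer optional)
  meta.street <- meta.street (string -> string, writer optional)
  meta.label <- meta.label (string -> string, writer required)
  meta.quantity <- meta.quantity (int32 -> int32, writer required)
  meta.blob <- meta.blob (bytes -> bytes, writer optional)
  meta.zip (writer side), unknown to reader
  meta.seq (writer side), unknown to reader
  => forward verdict for Shipment: COMPATIBLE, no violations
decoding the Shipment value with the v2 reader:
  channel := "MID"
  extras := {"env": 0}
  meta := null (not supplied -> null)
  weight := 0.0
  locale := "kappa"
  => decoded: {"channel": "MID", "extras": {"env": 0}, "meta": null, "weight": 0.0, "locale": "kappa"}

backward: BREAKING [(meta.label, R1), (meta.seq, R1)]; forward: COMPATIBLE []; decoded: {"channel": "MID", "extras": {"env": 0}, "meta": null, "weight": 0.0, "locale": "kappa"}
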